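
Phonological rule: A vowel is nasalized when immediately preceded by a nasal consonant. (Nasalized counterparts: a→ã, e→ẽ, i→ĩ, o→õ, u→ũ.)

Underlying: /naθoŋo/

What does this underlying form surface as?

[nãθoŋõ]

/a/ after nasal /n/ → [ã]
/o/ after nasal /ŋ/ → [õ]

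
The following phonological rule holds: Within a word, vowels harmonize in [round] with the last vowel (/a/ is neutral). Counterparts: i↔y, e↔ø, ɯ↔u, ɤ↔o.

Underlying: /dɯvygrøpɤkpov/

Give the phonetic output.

[duvygrøpokpov]

/ɯ/ harmonizes with /o/ ([+round]) → [u]
/ɤ/ harmonizes with /o/ ([+round]) → [o]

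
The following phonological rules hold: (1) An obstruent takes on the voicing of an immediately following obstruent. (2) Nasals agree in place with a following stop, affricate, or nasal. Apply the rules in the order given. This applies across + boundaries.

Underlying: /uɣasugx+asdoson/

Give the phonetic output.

[uɣasukx+azdoson]

Rule 1: /g/ before /x/ (voiceless) → [k]
Rule 1: /s/ before /d/ (voiced) → [z]
After rule 1: uɣasukx+azdoson
Rule 2: no segment meets the rule's conditions; no change.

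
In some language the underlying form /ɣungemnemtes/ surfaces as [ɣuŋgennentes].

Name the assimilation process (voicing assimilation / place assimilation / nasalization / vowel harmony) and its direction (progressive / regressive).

place assimilation, regressive

/n/→[ŋ] /m/→[n] /m/→[n].
Each target copies a feature from the following segment, so the direction is regressive.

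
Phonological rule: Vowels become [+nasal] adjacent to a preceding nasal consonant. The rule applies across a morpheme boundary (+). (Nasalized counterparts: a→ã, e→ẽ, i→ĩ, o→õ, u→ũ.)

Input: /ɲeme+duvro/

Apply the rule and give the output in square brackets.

[ɲẽmẽ+duvro]

/e/ after nasal /ɲ/ → [ẽ]
/e/ after nasal /m/ → [ẽ]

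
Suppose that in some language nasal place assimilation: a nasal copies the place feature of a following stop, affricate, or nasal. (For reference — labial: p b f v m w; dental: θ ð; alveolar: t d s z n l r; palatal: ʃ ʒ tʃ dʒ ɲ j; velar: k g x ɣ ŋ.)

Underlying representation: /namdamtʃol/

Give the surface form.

[nandaɲtʃol]

/m/ before /d/ (alveolar) → [n]
/m/ before /tʃ/ (palatal) → [ɲ]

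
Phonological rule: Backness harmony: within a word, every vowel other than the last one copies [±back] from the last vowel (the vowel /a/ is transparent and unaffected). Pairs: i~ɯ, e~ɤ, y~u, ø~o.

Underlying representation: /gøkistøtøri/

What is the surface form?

no segment meets the rule's conditions; no change.

[gøkistøtøri]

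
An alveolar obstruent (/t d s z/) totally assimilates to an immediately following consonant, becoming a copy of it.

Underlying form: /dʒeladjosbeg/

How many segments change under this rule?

/d/ before /j/ → [j] (total assimilation)
/s/ before /b/ → [b] (total assimilation)
2 segments change.

2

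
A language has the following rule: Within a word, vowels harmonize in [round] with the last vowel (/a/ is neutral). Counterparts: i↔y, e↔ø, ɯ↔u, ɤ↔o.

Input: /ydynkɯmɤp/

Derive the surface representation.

[idinkɯmɤp]

/y/ harmonizes with /ɤ/ ([-round]) → [i]
/y/ harmonizes with /ɤ/ ([-round]) → [i]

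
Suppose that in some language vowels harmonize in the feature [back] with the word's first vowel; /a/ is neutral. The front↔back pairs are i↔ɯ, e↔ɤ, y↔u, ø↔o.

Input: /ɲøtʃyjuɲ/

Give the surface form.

/u/ harmonizes with /ø/ ([-back]) → [y]

[ɲøtʃyjyɲ]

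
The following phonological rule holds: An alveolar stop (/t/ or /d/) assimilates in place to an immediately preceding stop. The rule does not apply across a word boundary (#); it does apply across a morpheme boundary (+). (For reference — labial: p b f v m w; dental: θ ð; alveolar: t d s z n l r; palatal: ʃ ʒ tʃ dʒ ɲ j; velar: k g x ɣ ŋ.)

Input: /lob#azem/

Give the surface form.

no segment meets the rule's conditions; no change.

[lob#azem]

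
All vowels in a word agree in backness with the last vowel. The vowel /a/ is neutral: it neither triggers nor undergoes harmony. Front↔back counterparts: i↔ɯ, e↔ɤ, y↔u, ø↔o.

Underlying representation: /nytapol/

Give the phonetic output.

[nutapol]

/y/ harmonizes with /o/ ([+back]) → [u]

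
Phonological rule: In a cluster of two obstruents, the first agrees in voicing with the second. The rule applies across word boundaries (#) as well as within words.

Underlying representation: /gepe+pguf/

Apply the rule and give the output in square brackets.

[gepe+bguf]

/p/ before /g/ (voiced) → [b]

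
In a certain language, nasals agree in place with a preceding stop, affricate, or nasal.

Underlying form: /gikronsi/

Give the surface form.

[gikronsi]

no segment meets the rule's conditions; no change.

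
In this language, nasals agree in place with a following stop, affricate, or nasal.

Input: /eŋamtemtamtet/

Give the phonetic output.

/m/ before /t/ (alveolar) → [n]
/m/ before /t/ (alveolar) → [n]
/m/ before /t/ (alveolar) → [n]

[eŋantentantet]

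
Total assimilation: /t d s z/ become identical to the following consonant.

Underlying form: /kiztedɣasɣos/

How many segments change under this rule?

/z/ before /t/ → [t] (total assimilation)
/d/ before /ɣ/ → [ɣ] (total assimilation)
/s/ before /ɣ/ → [ɣ] (total assimilation)
3 segments change.

3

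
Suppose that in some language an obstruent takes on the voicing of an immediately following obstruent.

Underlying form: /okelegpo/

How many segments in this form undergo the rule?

/g/ before /p/ (voiceless) → [k]
1 segment changes.

1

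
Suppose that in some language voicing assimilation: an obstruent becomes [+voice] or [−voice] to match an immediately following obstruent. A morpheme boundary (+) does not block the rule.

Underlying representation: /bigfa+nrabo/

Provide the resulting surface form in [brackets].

/g/ before /f/ (voiceless) → [k]

[bikfa+nrabo]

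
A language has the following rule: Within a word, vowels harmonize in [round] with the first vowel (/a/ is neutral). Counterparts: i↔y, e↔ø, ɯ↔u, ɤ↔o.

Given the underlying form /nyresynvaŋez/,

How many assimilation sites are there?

/e/ harmonizes with /y/ ([+round]) → [ø]
/e/ harmonizes with /y/ ([+round]) → [ø]
2 segments change.

2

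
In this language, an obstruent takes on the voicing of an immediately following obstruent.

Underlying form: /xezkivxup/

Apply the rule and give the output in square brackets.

[xeskifxup]

/z/ before /k/ (voiceless) → [s]
/v/ before /x/ (voiceless) → [f]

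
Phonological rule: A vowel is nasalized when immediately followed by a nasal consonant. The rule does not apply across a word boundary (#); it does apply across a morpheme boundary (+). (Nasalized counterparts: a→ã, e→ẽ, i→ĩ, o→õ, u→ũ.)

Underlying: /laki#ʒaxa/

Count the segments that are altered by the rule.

0

No segment meets the rule's conditions.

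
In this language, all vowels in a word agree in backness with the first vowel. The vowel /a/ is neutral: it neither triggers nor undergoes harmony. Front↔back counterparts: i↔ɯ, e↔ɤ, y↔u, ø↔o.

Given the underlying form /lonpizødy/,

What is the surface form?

[lonpɯzodu]

/i/ harmonizes with /o/ ([+back]) → [ɯ]
/ø/ harmonizes with /o/ ([+back]) → [o]
/y/ harmonizes with /o/ ([+back]) → [u]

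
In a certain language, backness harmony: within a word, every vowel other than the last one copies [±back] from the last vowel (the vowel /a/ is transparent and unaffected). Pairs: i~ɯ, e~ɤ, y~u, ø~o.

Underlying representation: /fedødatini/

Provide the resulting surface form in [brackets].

[fedødatini]

no segment meets the rule's conditions; no change.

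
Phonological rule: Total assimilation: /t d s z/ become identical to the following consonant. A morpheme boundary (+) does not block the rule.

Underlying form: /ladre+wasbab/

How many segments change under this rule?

/d/ before /r/ → [r] (total assimilation)
/s/ before /b/ → [b] (total assimilation)
2 segments change.

2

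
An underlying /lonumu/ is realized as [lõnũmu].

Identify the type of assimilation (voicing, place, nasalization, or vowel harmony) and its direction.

nasalization, regressive

/o/→[õ] /u/→[ũ].
Each target copies a feature from the following segment, so the direction is regressive.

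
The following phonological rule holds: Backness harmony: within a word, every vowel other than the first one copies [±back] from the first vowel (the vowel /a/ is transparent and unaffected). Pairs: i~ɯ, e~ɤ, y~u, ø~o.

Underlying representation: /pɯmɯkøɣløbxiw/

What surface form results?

[pɯmɯkoɣlobxɯw]

/ø/ harmonizes with /ɯ/ ([+back]) → [o]
/ø/ harmonizes with /ɯ/ ([+back]) → [o]
/i/ harmonizes with /ɯ/ ([+back]) → [ɯ]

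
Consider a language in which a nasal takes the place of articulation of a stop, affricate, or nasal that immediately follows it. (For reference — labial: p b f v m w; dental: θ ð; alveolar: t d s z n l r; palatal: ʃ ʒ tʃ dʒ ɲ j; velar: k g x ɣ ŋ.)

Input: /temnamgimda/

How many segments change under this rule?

3

/m/ before /n/ (alveolar) → [n]
/m/ before /g/ (velar) → [ŋ]
/m/ before /d/ (alveolar) → [n]
3 segments change.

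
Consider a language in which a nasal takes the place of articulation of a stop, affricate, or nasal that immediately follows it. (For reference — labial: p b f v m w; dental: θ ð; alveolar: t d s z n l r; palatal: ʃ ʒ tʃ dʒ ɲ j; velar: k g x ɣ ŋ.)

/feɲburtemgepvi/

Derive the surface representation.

/ɲ/ before /b/ (labial) → [m]
/m/ before /g/ (velar) → [ŋ]

[femburteŋgepvi]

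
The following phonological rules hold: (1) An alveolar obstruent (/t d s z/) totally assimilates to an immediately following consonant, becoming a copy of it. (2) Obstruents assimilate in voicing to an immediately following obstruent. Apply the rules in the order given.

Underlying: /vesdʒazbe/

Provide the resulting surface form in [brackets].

Rule 1: /s/ before /dʒ/ → [dʒ] (total assimilation)
Rule 1: /z/ before /b/ → [b] (total assimilation)
After rule 1: vedʒdʒabbe
Rule 2: no segment meets the rule's conditions; no change.

[vedʒdʒabbe]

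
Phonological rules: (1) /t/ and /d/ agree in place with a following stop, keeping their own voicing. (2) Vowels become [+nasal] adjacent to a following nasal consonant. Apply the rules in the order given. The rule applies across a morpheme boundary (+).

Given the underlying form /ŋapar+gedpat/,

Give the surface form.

[ŋapar+gebpat]

Rule 1: /d/ before /p/ (labial) → [b]
After rule 1: ŋapar+gebpat
Rule 2: no segment meets the rule's conditions; no change.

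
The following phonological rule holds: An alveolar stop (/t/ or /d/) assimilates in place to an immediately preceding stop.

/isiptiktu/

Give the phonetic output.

[isippikku]

/t/ after /p/ (labial) → [p]
/t/ after /k/ (velar) → [k]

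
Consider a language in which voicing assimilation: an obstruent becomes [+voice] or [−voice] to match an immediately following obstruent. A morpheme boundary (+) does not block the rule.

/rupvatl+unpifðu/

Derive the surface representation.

/p/ before /v/ (voiced) → [b]
/f/ before /ð/ (voiced) → [v]

[rubvatl+unpivðu]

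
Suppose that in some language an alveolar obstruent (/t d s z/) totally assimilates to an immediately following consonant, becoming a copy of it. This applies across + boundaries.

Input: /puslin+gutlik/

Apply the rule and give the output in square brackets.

/s/ before /l/ → [l] (total assimilation)
/t/ before /l/ → [l] (total assimilation)

[pullin+gullik]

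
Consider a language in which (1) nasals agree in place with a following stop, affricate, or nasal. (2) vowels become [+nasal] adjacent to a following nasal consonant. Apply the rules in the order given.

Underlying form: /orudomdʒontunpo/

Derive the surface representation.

[orudõɲdʒõntũmpo]

Rule 1: /m/ before /dʒ/ (palatal) → [ɲ]
Rule 1: /n/ before /p/ (labial) → [m]
After rule 1: orudoɲdʒontumpo
Rule 2: /o/ before nasal /ɲ/ → [õ]
Rule 2: /o/ before nasal /n/ → [õ]
Rule 2: /u/ before nasal /m/ → [ũ]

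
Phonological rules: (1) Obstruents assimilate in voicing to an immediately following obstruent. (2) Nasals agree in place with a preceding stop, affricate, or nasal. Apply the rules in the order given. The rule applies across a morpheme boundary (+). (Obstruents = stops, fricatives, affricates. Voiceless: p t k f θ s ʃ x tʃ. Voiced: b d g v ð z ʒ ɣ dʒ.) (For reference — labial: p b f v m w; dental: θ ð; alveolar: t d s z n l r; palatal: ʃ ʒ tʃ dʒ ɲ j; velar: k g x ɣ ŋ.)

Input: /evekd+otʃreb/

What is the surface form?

[evegd+otʃreb]

Rule 1: /k/ before /d/ (voiced) → [g]
After rule 1: evegd+otʃreb
Rule 2: no segment meets the rule's conditions; no change.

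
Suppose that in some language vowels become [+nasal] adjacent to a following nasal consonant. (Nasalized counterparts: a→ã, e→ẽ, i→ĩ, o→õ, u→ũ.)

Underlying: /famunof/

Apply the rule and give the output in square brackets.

/a/ before nasal /m/ → [ã]
/u/ before nasal /n/ → [ũ]

[fãmũnof]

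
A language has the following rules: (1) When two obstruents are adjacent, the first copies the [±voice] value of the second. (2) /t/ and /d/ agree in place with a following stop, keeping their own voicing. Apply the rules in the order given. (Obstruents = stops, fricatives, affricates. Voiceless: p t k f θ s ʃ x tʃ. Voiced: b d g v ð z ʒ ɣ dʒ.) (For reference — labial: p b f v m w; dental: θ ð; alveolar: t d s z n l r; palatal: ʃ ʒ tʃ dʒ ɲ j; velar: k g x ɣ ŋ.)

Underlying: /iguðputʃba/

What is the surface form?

Rule 1: /ð/ before /p/ (voiceless) → [θ]
Rule 1: /tʃ/ before /b/ (voiced) → [dʒ]
After rule 1: iguθpudʒba
Rule 2: no segment meets the rule's conditions; no change.

[iguθpudʒba]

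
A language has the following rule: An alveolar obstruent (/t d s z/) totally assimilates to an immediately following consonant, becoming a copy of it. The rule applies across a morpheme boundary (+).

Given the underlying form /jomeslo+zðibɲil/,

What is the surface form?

[jomello+ððibɲil]

/s/ before /l/ → [l] (total assimilation)
/z/ before /ð/ → [ð] (total assimilation)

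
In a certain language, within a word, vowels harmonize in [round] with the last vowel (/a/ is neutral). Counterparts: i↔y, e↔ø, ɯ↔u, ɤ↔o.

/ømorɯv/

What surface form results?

/ø/ harmonizes with /ɯ/ ([-round]) → [e]
/o/ harmonizes with /ɯ/ ([-round]) → [ɤ]

[emɤrɯv]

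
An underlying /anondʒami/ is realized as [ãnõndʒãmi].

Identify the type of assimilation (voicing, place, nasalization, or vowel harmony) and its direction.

nasalization, regressive

/a/→[ã] /o/→[õ] /a/→[ã].
Each target copies a feature from the following segment, so the direction is regressive.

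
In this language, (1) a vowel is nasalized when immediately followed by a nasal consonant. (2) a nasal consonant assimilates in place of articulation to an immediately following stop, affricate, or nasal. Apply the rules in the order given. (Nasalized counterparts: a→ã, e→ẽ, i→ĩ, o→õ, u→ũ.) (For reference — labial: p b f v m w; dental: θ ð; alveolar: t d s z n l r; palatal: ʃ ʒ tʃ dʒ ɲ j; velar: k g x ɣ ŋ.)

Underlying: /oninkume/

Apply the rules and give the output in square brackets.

Rule 1: /o/ before nasal /n/ → [õ]
Rule 1: /i/ before nasal /n/ → [ĩ]
Rule 1: /u/ before nasal /m/ → [ũ]
After rule 1: õnĩnkũme
Rule 2: /n/ before /k/ (velar) → [ŋ]

[õnĩŋkũme]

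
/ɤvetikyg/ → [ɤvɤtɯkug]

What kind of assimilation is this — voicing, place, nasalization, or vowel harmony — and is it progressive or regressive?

/e/→[ɤ] /i/→[ɯ] /y/→[u].
Vowels agree with the first vowel, so the harmony is progressive.

vowel harmony, progressive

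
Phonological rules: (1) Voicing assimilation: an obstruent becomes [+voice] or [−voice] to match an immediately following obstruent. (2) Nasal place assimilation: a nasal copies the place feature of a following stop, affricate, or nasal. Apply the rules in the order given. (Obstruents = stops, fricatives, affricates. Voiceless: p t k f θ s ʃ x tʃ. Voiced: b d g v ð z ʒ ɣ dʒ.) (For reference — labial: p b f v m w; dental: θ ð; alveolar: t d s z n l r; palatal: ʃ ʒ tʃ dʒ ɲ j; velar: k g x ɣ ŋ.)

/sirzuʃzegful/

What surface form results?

Rule 1: /ʃ/ before /z/ (voiced) → [ʒ]
Rule 1: /g/ before /f/ (voiceless) → [k]
After rule 1: sirzuʒzekful
Rule 2: no segment meets the rule's conditions; no change.

[sirzuʒzekful]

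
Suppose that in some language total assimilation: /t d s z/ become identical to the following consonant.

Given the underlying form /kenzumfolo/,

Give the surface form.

[kenzumfolo]

no segment meets the rule's conditions; no change.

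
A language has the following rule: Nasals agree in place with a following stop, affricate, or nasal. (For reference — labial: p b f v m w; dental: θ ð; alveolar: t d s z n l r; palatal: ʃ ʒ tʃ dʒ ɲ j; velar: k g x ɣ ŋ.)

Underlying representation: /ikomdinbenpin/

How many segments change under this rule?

3

/m/ before /d/ (alveolar) → [n]
/n/ before /b/ (labial) → [m]
/n/ before /p/ (labial) → [m]
3 segments change.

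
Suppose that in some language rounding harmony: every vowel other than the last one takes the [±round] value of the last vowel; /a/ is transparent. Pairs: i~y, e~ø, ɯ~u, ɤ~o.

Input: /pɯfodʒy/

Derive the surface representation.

/ɯ/ harmonizes with /y/ ([+round]) → [u]

[pufodʒy]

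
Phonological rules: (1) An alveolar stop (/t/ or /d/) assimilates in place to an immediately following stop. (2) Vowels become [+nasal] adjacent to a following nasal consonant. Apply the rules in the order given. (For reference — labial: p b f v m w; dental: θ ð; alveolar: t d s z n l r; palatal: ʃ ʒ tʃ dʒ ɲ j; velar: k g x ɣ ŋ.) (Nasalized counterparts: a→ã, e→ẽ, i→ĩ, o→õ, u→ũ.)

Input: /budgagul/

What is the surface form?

[buggagul]

Rule 1: /d/ before /g/ (velar) → [g]
After rule 1: buggagul
Rule 2: no segment meets the rule's conditions; no change.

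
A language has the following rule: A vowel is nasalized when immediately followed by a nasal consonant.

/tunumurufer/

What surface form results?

/u/ before nasal /n/ → [ũ]
/u/ before nasal /m/ → [ũ]

[tũnũmurufer]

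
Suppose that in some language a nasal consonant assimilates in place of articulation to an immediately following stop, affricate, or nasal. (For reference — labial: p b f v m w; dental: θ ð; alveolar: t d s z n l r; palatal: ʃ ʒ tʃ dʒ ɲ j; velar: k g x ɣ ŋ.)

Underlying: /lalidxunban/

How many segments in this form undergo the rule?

1

/n/ before /b/ (labial) → [m]
1 segment changes.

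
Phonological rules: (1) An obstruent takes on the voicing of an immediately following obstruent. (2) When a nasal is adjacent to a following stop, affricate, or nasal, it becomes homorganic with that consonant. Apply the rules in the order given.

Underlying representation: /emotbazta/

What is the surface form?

[emodbasta]

Rule 1: /t/ before /b/ (voiced) → [d]
Rule 1: /z/ before /t/ (voiceless) → [s]
After rule 1: emodbasta
Rule 2: no segment meets the rule's conditions; no change.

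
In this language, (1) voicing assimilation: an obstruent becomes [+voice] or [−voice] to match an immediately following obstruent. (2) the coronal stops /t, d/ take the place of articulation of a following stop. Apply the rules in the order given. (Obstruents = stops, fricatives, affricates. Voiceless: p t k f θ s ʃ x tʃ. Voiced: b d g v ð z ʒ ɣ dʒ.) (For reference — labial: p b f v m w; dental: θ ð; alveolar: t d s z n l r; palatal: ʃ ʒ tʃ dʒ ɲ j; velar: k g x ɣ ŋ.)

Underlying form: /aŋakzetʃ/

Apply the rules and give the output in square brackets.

Rule 1: /k/ before /z/ (voiced) → [g]
After rule 1: aŋagzetʃ
Rule 2: no segment meets the rule's conditions; no change.

[aŋagzetʃ]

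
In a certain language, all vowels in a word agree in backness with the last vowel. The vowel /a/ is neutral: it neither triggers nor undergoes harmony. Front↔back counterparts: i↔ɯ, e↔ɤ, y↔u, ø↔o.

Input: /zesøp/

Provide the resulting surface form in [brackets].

[zesøp]

no segment meets the rule's conditions; no change.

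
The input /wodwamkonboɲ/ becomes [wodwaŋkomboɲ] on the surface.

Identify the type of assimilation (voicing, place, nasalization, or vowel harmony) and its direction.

place assimilation, regressive

/m/→[ŋ] /n/→[m].
Each target copies a feature from the following segment, so the direction is regressive.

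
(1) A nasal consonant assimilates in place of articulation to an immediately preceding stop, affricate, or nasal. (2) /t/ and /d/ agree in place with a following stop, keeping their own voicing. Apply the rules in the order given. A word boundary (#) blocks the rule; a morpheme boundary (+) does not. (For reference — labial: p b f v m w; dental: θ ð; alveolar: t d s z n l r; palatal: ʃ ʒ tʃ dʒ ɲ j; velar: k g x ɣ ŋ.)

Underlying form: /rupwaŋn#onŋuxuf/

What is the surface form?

Rule 1: /n/ after /ŋ/ (velar) → [ŋ]
Rule 1: /ŋ/ after /n/ (alveolar) → [n]
After rule 1: rupwaŋŋ#onnuxuf
Rule 2: no segment meets the rule's conditions; no change.

[rupwaŋŋ#onnuxuf]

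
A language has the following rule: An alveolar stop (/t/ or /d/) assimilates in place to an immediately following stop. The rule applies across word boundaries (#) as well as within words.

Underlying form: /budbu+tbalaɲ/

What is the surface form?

[bubbu+pbalaɲ]

/d/ before /b/ (labial) → [b]
/t/ before /b/ (labial) → [p]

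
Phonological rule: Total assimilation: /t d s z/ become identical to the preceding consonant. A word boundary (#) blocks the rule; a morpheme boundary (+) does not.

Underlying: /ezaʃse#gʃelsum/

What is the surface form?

/s/ after /ʃ/ → [ʃ] (total assimilation)
/s/ after /l/ → [l] (total assimilation)

[ezaʃʃe#gʃellum]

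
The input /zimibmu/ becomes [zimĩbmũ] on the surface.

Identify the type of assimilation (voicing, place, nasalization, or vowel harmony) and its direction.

nasalization, progressive

/i/→[ĩ] /u/→[ũ].
Each target copies a feature from the preceding segment, so the direction is progressive.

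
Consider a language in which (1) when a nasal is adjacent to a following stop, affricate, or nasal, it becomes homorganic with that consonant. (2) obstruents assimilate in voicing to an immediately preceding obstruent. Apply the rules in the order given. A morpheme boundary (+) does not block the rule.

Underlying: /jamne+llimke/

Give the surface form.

Rule 1: /m/ before /n/ (alveolar) → [n]
Rule 1: /m/ before /k/ (velar) → [ŋ]
After rule 1: janne+lliŋke
Rule 2: no segment meets the rule's conditions; no change.

[janne+lliŋke]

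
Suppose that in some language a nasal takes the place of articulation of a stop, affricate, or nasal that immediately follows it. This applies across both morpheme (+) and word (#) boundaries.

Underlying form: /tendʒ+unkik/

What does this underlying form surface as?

/n/ before /dʒ/ (palatal) → [ɲ]
/n/ before /k/ (velar) → [ŋ]

[teɲdʒ+uŋkik]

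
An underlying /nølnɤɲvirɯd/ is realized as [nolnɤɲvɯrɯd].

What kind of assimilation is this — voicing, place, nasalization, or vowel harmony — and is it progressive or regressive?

vowel harmony, regressive

/ø/→[o] /i/→[ɯ].
Vowels agree with the last vowel, so the harmony is regressive.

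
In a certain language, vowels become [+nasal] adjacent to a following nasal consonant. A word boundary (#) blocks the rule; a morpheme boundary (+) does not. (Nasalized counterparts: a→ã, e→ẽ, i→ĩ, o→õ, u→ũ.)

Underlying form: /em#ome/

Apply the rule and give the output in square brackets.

[ẽm#õme]

/e/ before nasal /m/ → [ẽ]
/o/ before nasal /m/ → [õ]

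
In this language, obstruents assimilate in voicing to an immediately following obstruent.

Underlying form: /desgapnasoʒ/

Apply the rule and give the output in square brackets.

[dezgapnasoʒ]

/s/ before /g/ (voiced) → [z]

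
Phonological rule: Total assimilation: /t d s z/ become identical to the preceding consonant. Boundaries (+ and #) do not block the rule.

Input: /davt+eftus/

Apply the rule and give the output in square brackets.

/t/ after /v/ → [v] (total assimilation)
/t/ after /f/ → [f] (total assimilation)

[davv+effus]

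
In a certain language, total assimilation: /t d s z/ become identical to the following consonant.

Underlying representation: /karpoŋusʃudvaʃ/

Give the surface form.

[karpoŋuʃʃuvvaʃ]

/s/ before /ʃ/ → [ʃ] (total assimilation)
/d/ before /v/ → [v] (total assimilation)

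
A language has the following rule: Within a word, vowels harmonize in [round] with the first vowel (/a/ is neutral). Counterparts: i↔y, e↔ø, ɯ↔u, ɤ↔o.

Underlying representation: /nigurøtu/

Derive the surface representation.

[nigɯretɯ]

/u/ harmonizes with /i/ ([-round]) → [ɯ]
/ø/ harmonizes with /i/ ([-round]) → [e]
/u/ harmonizes with /i/ ([-round]) → [ɯ]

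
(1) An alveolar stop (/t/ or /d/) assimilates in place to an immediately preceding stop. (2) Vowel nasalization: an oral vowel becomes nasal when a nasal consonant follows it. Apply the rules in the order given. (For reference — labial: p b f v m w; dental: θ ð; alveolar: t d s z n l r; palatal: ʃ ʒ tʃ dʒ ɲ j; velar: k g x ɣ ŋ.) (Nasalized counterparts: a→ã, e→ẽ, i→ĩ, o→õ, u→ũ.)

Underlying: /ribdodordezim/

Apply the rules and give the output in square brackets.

[ribbodordezĩm]

Rule 1: /d/ after /b/ (labial) → [b]
After rule 1: ribbodordezim
Rule 2: /i/ before nasal /m/ → [ĩ]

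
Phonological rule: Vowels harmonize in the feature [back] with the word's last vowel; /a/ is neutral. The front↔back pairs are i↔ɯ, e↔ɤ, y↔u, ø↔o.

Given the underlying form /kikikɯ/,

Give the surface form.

/i/ harmonizes with /ɯ/ ([+back]) → [ɯ]
/i/ harmonizes with /ɯ/ ([+back]) → [ɯ]

[kɯkɯkɯ]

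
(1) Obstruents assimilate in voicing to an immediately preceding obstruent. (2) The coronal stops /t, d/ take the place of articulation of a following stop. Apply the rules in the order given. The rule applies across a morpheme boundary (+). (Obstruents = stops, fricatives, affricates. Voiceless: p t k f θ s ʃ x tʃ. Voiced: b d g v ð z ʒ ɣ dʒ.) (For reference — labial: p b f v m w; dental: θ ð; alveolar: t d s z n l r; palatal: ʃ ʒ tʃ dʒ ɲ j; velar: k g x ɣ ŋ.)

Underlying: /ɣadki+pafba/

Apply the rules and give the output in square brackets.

Rule 1: /k/ after /d/ (voiced) → [g]
Rule 1: /b/ after /f/ (voiceless) → [p]
After rule 1: ɣadgi+pafpa
Rule 2: /d/ before /g/ (velar) → [g]

[ɣaggi+pafpa]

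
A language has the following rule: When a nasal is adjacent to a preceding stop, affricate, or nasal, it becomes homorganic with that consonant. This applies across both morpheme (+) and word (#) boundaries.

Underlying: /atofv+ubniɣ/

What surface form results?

/n/ after /b/ (labial) → [m]

[atofv+ubmiɣ]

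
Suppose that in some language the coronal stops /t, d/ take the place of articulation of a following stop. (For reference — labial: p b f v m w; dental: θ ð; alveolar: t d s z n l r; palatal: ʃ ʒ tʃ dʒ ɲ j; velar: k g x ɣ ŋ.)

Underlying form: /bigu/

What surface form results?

no segment meets the rule's conditions; no change.

[bigu]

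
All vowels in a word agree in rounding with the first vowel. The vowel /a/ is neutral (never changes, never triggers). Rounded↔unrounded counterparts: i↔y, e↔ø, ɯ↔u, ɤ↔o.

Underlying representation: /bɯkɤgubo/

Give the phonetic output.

/u/ harmonizes with /ɯ/ ([-round]) → [ɯ]
/o/ harmonizes with /ɯ/ ([-round]) → [ɤ]

[bɯkɤgɯbɤ]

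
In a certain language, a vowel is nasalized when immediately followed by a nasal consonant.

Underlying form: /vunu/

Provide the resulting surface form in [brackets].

/u/ before nasal /n/ → [ũ]

[vũnu]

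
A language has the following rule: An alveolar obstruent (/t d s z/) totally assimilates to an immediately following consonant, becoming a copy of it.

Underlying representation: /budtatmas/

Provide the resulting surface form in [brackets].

[buttammas]

/d/ before /t/ → [t] (total assimilation)
/t/ before /m/ → [m] (total assimilation)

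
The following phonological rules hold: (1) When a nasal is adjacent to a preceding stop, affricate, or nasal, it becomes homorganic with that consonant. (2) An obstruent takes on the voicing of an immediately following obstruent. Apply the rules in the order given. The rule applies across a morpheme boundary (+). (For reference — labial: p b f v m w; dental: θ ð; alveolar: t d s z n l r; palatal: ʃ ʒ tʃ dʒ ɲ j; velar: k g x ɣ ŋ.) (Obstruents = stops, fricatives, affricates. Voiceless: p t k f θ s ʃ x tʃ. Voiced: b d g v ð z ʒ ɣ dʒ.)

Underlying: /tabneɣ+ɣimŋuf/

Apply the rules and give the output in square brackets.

[tabmeɣ+ɣimmuf]

Rule 1: /n/ after /b/ (labial) → [m]
Rule 1: /ŋ/ after /m/ (labial) → [m]
After rule 1: tabmeɣ+ɣimmuf
Rule 2: no segment meets the rule's conditions; no change.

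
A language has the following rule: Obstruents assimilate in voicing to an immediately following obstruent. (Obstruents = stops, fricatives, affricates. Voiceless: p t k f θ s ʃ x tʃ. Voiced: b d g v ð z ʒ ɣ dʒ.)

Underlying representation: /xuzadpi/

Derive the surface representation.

[xuzatpi]

/d/ before /p/ (voiceless) → [t]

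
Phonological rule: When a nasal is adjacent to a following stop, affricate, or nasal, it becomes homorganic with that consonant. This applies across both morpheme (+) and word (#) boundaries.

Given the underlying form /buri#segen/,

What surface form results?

[buri#segen]

no segment meets the rule's conditions; no change.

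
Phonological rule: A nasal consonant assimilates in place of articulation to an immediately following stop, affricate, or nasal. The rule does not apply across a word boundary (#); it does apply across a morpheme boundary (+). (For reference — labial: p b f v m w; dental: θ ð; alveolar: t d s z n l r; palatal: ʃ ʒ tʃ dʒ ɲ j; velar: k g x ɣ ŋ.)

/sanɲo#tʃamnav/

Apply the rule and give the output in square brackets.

[saɲɲo#tʃannav]

/n/ before /ɲ/ (palatal) → [ɲ]
/m/ before /n/ (alveolar) → [n]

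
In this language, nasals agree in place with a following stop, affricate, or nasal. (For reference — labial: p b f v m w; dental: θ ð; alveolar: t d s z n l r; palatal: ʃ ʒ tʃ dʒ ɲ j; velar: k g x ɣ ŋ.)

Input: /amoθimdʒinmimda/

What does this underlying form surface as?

/m/ before /dʒ/ (palatal) → [ɲ]
/n/ before /m/ (labial) → [m]
/m/ before /d/ (alveolar) → [n]

[amoθiɲdʒimminda]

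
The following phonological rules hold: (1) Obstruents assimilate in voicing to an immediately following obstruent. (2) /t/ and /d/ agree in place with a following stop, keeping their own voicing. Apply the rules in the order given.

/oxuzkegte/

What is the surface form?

[oxuskekte]

Rule 1: /z/ before /k/ (voiceless) → [s]
Rule 1: /g/ before /t/ (voiceless) → [k]
After rule 1: oxuskekte
Rule 2: no segment meets the rule's conditions; no change.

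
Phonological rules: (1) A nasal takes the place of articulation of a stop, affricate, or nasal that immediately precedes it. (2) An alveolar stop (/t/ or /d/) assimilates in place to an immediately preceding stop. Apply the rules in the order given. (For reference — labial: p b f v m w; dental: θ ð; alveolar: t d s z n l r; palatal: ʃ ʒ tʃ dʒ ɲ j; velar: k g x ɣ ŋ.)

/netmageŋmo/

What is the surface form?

Rule 1: /m/ after /t/ (alveolar) → [n]
Rule 1: /m/ after /ŋ/ (velar) → [ŋ]
After rule 1: netnageŋŋo
Rule 2: no segment meets the rule's conditions; no change.

[netnageŋŋo]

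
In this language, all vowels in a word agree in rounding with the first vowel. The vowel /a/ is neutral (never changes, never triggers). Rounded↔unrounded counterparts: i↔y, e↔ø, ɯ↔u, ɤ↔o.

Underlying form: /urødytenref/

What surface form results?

/e/ harmonizes with /u/ ([+round]) → [ø]
/e/ harmonizes with /u/ ([+round]) → [ø]

[urødytønrøf]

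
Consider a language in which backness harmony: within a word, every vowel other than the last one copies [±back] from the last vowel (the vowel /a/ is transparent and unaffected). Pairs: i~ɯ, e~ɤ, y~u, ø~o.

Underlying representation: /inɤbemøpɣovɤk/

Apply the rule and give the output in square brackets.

/i/ harmonizes with /ɤ/ ([+back]) → [ɯ]
/e/ harmonizes with /ɤ/ ([+back]) → [ɤ]
/ø/ harmonizes with /ɤ/ ([+back]) → [o]

[ɯnɤbɤmopɣovɤk]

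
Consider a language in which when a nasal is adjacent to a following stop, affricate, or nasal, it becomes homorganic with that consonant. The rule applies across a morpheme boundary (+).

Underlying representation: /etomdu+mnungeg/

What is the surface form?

/m/ before /d/ (alveolar) → [n]
/m/ before /n/ (alveolar) → [n]
/n/ before /g/ (velar) → [ŋ]

[etondu+nnuŋgeg]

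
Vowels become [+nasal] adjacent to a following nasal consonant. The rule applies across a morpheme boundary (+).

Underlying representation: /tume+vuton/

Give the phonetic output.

/u/ before nasal /m/ → [ũ]
/o/ before nasal /n/ → [õ]

[tũme+vutõn]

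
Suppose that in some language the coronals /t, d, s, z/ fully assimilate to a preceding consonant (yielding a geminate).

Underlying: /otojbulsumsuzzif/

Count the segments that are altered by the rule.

/s/ after /l/ → [l] (total assimilation)
/s/ after /m/ → [m] (total assimilation)
2 segments change.

2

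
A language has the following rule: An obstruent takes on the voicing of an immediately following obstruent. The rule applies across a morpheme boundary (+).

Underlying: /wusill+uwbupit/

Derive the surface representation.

[wusill+uwbupit]

no segment meets the rule's conditions; no change.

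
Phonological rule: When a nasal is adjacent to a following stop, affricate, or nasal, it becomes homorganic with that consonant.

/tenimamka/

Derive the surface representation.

[tenimaŋka]

/m/ before /k/ (velar) → [ŋ]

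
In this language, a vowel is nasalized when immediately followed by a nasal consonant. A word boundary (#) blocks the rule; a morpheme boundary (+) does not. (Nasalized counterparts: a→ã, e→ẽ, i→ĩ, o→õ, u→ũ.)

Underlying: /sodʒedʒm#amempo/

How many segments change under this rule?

2

/a/ before nasal /m/ → [ã]
/e/ before nasal /m/ → [ẽ]
2 segments change.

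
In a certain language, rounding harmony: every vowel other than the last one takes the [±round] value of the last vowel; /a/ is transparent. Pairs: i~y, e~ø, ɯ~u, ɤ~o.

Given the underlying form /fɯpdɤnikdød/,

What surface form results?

[fupdonykdød]

/ɯ/ harmonizes with /ø/ ([+round]) → [u]
/ɤ/ harmonizes with /ø/ ([+round]) → [o]
/i/ harmonizes with /ø/ ([+round]) → [y]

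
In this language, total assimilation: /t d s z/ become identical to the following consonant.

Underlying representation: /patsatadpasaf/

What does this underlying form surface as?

[passatappasaf]

/t/ before /s/ → [s] (total assimilation)
/d/ before /p/ → [p] (total assimilation)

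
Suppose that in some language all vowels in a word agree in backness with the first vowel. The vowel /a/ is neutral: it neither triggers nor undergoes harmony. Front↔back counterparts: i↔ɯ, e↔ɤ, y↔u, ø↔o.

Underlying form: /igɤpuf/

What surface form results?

/ɤ/ harmonizes with /i/ ([-back]) → [e]
/u/ harmonizes with /i/ ([-back]) → [y]

[igepyf]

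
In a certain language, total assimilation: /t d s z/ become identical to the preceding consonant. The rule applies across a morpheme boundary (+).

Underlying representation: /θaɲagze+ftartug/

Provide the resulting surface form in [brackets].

[θaɲagge+ffarrug]

/z/ after /g/ → [g] (total assimilation)
/t/ after /f/ → [f] (total assimilation)
/t/ after /r/ → [r] (total assimilation)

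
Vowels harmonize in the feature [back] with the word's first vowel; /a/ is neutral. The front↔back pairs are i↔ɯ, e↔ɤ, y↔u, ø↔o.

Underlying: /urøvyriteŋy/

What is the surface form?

[urovurɯtɤŋu]

/ø/ harmonizes with /u/ ([+back]) → [o]
/y/ harmonizes with /u/ ([+back]) → [u]
/i/ harmonizes with /u/ ([+back]) → [ɯ]
/e/ harmonizes with /u/ ([+back]) → [ɤ]
/y/ harmonizes with /u/ ([+back]) → [u]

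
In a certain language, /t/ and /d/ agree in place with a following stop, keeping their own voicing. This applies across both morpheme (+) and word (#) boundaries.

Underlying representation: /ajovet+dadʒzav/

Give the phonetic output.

no segment meets the rule's conditions; no change.

[ajovet+dadʒzav]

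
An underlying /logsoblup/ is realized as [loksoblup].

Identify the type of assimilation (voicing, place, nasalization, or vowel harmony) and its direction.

/g/→[k].
Each target copies a feature from the following segment, so the direction is regressive.

voicing assimilation, regressive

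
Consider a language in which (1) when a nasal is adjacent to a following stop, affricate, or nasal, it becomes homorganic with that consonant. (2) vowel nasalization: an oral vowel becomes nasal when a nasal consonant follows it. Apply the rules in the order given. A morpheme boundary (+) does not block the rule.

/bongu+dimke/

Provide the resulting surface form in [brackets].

Rule 1: /n/ before /g/ (velar) → [ŋ]
Rule 1: /m/ before /k/ (velar) → [ŋ]
After rule 1: boŋgu+diŋke
Rule 2: /o/ before nasal /ŋ/ → [õ]
Rule 2: /i/ before nasal /ŋ/ → [ĩ]

[bõŋgu+dĩŋke]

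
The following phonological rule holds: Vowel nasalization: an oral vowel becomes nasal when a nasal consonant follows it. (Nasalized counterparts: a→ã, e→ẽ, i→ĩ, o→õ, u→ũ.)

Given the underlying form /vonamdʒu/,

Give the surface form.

[võnãmdʒu]

/o/ before nasal /n/ → [õ]
/a/ before nasal /m/ → [ã]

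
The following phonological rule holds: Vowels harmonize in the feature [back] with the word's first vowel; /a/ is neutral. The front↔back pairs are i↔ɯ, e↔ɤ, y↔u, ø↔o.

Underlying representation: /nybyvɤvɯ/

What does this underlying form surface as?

[nybyvevi]

/ɤ/ harmonizes with /y/ ([-back]) → [e]
/ɯ/ harmonizes with /y/ ([-back]) → [i]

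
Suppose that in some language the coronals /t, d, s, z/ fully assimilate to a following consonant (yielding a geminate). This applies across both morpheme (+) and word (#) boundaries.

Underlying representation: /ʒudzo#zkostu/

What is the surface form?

[ʒuzzo#kkottu]

/d/ before /z/ → [z] (total assimilation)
/z/ before /k/ → [k] (total assimilation)
/s/ before /t/ → [t] (total assimilation)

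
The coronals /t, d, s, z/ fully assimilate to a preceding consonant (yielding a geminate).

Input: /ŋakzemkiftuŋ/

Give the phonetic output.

/z/ after /k/ → [k] (total assimilation)
/t/ after /f/ → [f] (total assimilation)

[ŋakkemkiffuŋ]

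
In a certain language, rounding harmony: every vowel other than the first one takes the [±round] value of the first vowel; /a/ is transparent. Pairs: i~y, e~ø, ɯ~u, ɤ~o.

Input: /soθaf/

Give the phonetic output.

no segment meets the rule's conditions; no change.

[soθaf]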